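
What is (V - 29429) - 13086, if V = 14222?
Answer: -28293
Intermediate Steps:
(V - 29429) - 13086 = (14222 - 29429) - 13086 = -15207 - 13086 = -28293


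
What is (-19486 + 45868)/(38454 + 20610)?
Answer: 4397/9844 ≈ 0.44667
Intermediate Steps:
(-19486 + 45868)/(38454 + 20610) = 26382/59064 = 26382*(1/59064) = 4397/9844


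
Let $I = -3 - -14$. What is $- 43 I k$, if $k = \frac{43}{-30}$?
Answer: $\frac{20339}{30} \approx 677.97$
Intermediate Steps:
$k = - \frac{43}{30}$ ($k = 43 \left(- \frac{1}{30}\right) = - \frac{43}{30} \approx -1.4333$)
$I = 11$ ($I = -3 + 14 = 11$)
$- 43 I k = \left(-43\right) 11 \left(- \frac{43}{30}\right) = \left(-473\right) \left(- \frac{43}{30}\right) = \frac{20339}{30}$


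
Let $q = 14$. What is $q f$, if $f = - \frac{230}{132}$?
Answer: $- \frac{805}{33} \approx -24.394$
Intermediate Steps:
$f = - \frac{115}{66}$ ($f = \left(-230\right) \frac{1}{132} = - \frac{115}{66} \approx -1.7424$)
$q f = 14 \left(- \frac{115}{66}\right) = - \frac{805}{33}$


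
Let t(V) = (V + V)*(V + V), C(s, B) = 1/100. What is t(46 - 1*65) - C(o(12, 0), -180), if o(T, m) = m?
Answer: 144399/100 ≈ 1444.0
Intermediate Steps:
C(s, B) = 1/100
t(V) = 4*V² (t(V) = (2*V)*(2*V) = 4*V²)
t(46 - 1*65) - C(o(12, 0), -180) = 4*(46 - 1*65)² - 1*1/100 = 4*(46 - 65)² - 1/100 = 4*(-19)² - 1/100 = 4*361 - 1/100 = 1444 - 1/100 = 144399/100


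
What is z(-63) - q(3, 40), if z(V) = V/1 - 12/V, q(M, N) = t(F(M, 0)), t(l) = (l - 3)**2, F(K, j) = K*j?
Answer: -1508/21 ≈ -71.810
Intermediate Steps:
t(l) = (-3 + l)**2
q(M, N) = 9 (q(M, N) = (-3 + M*0)**2 = (-3 + 0)**2 = (-3)**2 = 9)
z(V) = V - 12/V (z(V) = V*1 - 12/V = V - 12/V)
z(-63) - q(3, 40) = (-63 - 12/(-63)) - 1*9 = (-63 - 12*(-1/63)) - 9 = (-63 + 4/21) - 9 = -1319/21 - 9 = -1508/21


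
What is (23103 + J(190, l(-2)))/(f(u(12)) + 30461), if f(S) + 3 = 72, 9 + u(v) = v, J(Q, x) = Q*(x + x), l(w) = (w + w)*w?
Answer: 26143/30530 ≈ 0.85631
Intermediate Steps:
l(w) = 2*w² (l(w) = (2*w)*w = 2*w²)
J(Q, x) = 2*Q*x (J(Q, x) = Q*(2*x) = 2*Q*x)
u(v) = -9 + v
f(S) = 69 (f(S) = -3 + 72 = 69)
(23103 + J(190, l(-2)))/(f(u(12)) + 30461) = (23103 + 2*190*(2*(-2)²))/(69 + 30461) = (23103 + 2*190*(2*4))/30530 = (23103 + 2*190*8)*(1/30530) = (23103 + 3040)*(1/30530) = 26143*(1/30530) = 26143/30530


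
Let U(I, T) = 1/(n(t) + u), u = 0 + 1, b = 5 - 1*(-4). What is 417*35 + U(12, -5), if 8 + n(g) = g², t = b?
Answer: 1080031/74 ≈ 14595.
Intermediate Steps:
b = 9 (b = 5 + 4 = 9)
t = 9
n(g) = -8 + g²
u = 1
U(I, T) = 1/74 (U(I, T) = 1/((-8 + 9²) + 1) = 1/((-8 + 81) + 1) = 1/(73 + 1) = 1/74)
417*35 + U(12, -5) = 417*35 + 1/74 = 14595 + 1/74 = 1080031/74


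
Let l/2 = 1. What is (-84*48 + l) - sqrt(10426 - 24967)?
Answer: -4030 - I*sqrt(14541) ≈ -4030.0 - 120.59*I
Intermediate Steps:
l = 2 (l = 2*1 = 2)
(-84*48 + l) - sqrt(10426 - 24967) = (-84*48 + 2) - sqrt(10426 - 24967) = (-4032 + 2) - sqrt(-14541) = -4030 - I*sqrt(14541)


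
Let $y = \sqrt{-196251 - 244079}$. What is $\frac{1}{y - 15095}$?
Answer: $- \frac{3019}{45659871} - \frac{i \sqrt{440330}}{228299355} \approx -6.6119 \cdot 10^{-5} - 2.9066 \cdot 10^{-6} i$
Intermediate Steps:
$y = i \sqrt{440330}$ ($y = \sqrt{-440330} = i \sqrt{440330} \approx 663.57 i$)
$\frac{1}{y - 15095} = \frac{1}{i \sqrt{440330} - 15095} = \frac{1}{-15095 + i \sqrt{440330}}$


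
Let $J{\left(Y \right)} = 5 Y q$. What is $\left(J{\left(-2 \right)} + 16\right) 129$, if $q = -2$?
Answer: $4644$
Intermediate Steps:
$J{\left(Y \right)} = - 10 Y$ ($J{\left(Y \right)} = 5 Y \left(-2\right) = - 10 Y$)
$\left(J{\left(-2 \right)} + 16\right) 129 = \left(\left(-10\right) \left(-2\right) + 16\right) 129 = \left(20 + 16\right) 129 = 36 \cdot 129 = 4644$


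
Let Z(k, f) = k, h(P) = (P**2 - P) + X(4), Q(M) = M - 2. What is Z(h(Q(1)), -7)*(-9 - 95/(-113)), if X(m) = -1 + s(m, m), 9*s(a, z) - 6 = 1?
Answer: -14752/1017 ≈ -14.505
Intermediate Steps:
Q(M) = -2 + M
s(a, z) = 7/9 (s(a, z) = 2/3 + (1/9)*1 = 2/3 + 1/9 = 7/9)
X(m) = -2/9 (X(m) = -1 + 7/9 = -2/9)
h(P) = -2/9 + P**2 - P (h(P) = (P**2 - P) - 2/9 = -2/9 + P**2 - P)
Z(h(Q(1)), -7)*(-9 - 95/(-113)) = (-2/9 + (-2 + 1)**2 - (-2 + 1))*(-9 - 95/(-113)) = (-2/9 + (-1)**2 - 1*(-1))*(-9 - 95*(-1/113)) = (-2/9 + 1 + 1)*(-9 + 95/113) = (16/9)*(-922/113) = -14752/1017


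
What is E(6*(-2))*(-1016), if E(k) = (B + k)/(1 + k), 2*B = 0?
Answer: -12192/11 ≈ -1108.4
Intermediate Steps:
B = 0 (B = (½)*0 = 0)
E(k) = k/(1 + k) (E(k) = (0 + k)/(1 + k) = k/(1 + k))
E(6*(-2))*(-1016) = ((6*(-2))/(1 + 6*(-2)))*(-1016) = -12/(1 - 12)*(-1016) = -12/(-11)*(-1016) = -12*(-1/11)*(-1016) = (12/11)*(-1016) = -12192/11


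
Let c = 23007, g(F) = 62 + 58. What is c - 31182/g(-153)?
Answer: 454943/20 ≈ 22747.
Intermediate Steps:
g(F) = 120
c - 31182/g(-153) = 23007 - 31182/120 = 23007 - 31182*1/120 = 23007 - 5197/20 = 454943/20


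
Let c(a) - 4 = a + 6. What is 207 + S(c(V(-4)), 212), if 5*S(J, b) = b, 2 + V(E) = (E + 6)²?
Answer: 1247/5 ≈ 249.40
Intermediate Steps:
V(E) = -2 + (6 + E)² (V(E) = -2 + (E + 6)² = -2 + (6 + E)²)
c(a) = 10 + a (c(a) = 4 + (a + 6) = 4 + (6 + a) = 10 + a)
S(J, b) = b/5
207 + S(c(V(-4)), 212) = 207 + (⅕)*212 = 207 + 212/5 = 1247/5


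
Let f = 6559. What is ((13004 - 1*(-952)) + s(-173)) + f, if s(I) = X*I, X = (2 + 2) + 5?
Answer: 18958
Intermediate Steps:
X = 9 (X = 4 + 5 = 9)
s(I) = 9*I
((13004 - 1*(-952)) + s(-173)) + f = ((13004 - 1*(-952)) + 9*(-173)) + 6559 = ((13004 + 952) - 1557) + 6559 = (13956 - 1557) + 6559 = 12399 + 6559 = 18958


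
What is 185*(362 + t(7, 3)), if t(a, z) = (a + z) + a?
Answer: 70115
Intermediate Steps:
t(a, z) = z + 2*a
185*(362 + t(7, 3)) = 185*(362 + (3 + 2*7)) = 185*(362 + (3 + 14)) = 185*(362 + 17) = 185*379 = 70115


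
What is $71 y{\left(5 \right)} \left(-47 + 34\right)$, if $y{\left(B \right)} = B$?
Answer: $-4615$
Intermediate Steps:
$71 y{\left(5 \right)} \left(-47 + 34\right) = 71 \cdot 5 \left(-47 + 34\right) = 355 \left(-13\right) = -4615$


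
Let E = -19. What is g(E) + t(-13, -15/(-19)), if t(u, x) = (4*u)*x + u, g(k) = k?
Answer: -1388/19 ≈ -73.053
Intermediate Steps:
t(u, x) = u + 4*u*x (t(u, x) = 4*u*x + u = u + 4*u*x)
g(E) + t(-13, -15/(-19)) = -19 - 13*(1 + 4*(-15/(-19))) = -19 - 13*(1 + 4*(-15*(-1/19))) = -19 - 13*(1 + 4*(15/19)) = -19 - 13*(1 + 60/19) = -19 - 13*79/19 = -19 - 1027/19 = -1388/19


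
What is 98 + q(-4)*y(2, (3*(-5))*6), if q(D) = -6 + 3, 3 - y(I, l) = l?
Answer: -181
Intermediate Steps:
y(I, l) = 3 - l
q(D) = -3
98 + q(-4)*y(2, (3*(-5))*6) = 98 - 3*(3 - 3*(-5)*6) = 98 - 3*(3 - (-15)*6) = 98 - 3*(3 - 1*(-90)) = 98 - 3*(3 + 90) = 98 - 3*93 = 98 - 279 = -181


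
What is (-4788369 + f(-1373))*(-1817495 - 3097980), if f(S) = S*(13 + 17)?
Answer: 23739576525525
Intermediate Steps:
f(S) = 30*S (f(S) = S*30 = 30*S)
(-4788369 + f(-1373))*(-1817495 - 3097980) = (-4788369 + 30*(-1373))*(-1817495 - 3097980) = (-4788369 - 41190)*(-4915475) = -4829559*(-4915475) = 23739576525525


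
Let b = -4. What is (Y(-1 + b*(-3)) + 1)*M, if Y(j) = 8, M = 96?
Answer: 864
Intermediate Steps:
(Y(-1 + b*(-3)) + 1)*M = (8 + 1)*96 = 9*96 = 864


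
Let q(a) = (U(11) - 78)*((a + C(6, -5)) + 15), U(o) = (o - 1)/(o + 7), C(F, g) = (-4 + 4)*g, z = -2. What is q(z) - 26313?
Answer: -245878/9 ≈ -27320.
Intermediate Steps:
C(F, g) = 0 (C(F, g) = 0*g = 0)
U(o) = (-1 + o)/(7 + o)
q(a) = -3485/3 - 697*a/9 (q(a) = ((-1 + 11)/(7 + 11) - 78)*((a + 0) + 15) = (10/18 - 78)*(a + 15) = ((1/18)*10 - 78)*(15 + a) = (5/9 - 78)*(15 + a) = -697*(15 + a)/9 = -3485/3 - 697*a/9)
q(z) - 26313 = (-3485/3 - 697/9*(-2)) - 26313 = (-3485/3 + 1394/9) - 26313 = -9061/9 - 26313 = -245878/9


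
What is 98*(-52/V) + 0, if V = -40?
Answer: 637/5 ≈ 127.40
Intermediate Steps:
98*(-52/V) + 0 = 98*(-52/(-40)) + 0 = 98*(-52*(-1/40)) + 0 = 98*(13/10) + 0 = 637/5 + 0 = 637/5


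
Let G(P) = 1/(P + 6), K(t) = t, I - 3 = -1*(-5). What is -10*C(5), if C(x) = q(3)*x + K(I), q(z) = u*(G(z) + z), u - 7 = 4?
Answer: -16120/9 ≈ -1791.1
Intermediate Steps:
u = 11 (u = 7 + 4 = 11)
I = 8 (I = 3 - 1*(-5) = 3 + 5 = 8)
G(P) = 1/(6 + P)
q(z) = 11*z + 11/(6 + z) (q(z) = 11*(1/(6 + z) + z) = 11*(z + 1/(6 + z)) = 11*z + 11/(6 + z))
C(x) = 8 + 308*x/9 (C(x) = (11*(1 + 3*(6 + 3))/(6 + 3))*x + 8 = (11*(1 + 3*9)/9)*x + 8 = (11*(⅑)*(1 + 27))*x + 8 = (11*(⅑)*28)*x + 8 = 308*x/9 + 8 = 8 + 308*x/9)
-10*C(5) = -10*(8 + (308/9)*5) = -10*(8 + 1540/9) = -10*1612/9 = -16120/9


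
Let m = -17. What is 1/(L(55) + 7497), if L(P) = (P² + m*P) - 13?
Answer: 1/9574 ≈ 0.00010445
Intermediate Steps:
L(P) = -13 + P² - 17*P (L(P) = (P² - 17*P) - 13 = -13 + P² - 17*P)
1/(L(55) + 7497) = 1/((-13 + 55² - 17*55) + 7497) = 1/((-13 + 3025 - 935) + 7497) = 1/(2077 + 7497) = 1/9574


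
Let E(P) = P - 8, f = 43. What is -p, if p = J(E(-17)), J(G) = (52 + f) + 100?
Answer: -195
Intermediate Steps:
E(P) = -8 + P
J(G) = 195 (J(G) = (52 + 43) + 100 = 95 + 100 = 195)
p = 195
-p = -1*195 = -195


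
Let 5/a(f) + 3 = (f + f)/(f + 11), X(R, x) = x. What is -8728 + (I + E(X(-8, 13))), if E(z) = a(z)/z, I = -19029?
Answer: -8299403/299 ≈ -27757.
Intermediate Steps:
a(f) = 5/(-3 + 2*f/(11 + f)) (a(f) = 5/(-3 + (f + f)/(f + 11)) = 5/(-3 + (2*f)/(11 + f)) = 5/(-3 + 2*f/(11 + f)))
E(z) = 5*(-11 - z)/(z*(33 + z)) (E(z) = (5*(-11 - z)/(33 + z))/z = 5*(-11 - z)/(z*(33 + z)))
-8728 + (I + E(X(-8, 13))) = -8728 + (-19029 + 5*(-11 - 1*13)/(13*(33 + 13))) = -8728 + (-19029 + 5*(1/13)*(-11 - 13)/46) = -8728 + (-19029 + 5*(1/13)*(1/46)*(-24)) = -8728 + (-19029 - 60/299) = -8728 - 5689731/299 = -8299403/299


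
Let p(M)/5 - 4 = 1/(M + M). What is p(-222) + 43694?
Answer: 19409011/444 ≈ 43714.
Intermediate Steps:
p(M) = 20 + 5/(2*M) (p(M) = 20 + 5/(M + M) = 20 + 5/((2*M)) = 20 + 5*(1/(2*M)) = 20 + 5/(2*M))
p(-222) + 43694 = (20 + (5/2)/(-222)) + 43694 = (20 + (5/2)*(-1/222)) + 43694 = (20 - 5/444) + 43694 = 8875/444 + 43694 = 19409011/444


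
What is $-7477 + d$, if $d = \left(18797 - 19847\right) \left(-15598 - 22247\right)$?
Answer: $39729773$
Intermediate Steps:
$d = 39737250$ ($d = \left(-1050\right) \left(-37845\right) = 39737250$)
$-7477 + d = -7477 + 39737250 = 39729773$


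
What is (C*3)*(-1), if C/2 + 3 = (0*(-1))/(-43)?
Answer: 18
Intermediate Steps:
C = -6 (C = -6 + 2*((0*(-1))/(-43)) = -6 + 2*(0*(-1/43)) = -6 + 2*0 = -6 + 0 = -6)
(C*3)*(-1) = -6*3*(-1) = -18*(-1) = 18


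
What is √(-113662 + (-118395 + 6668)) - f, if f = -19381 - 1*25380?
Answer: 44761 + I*√225389 ≈ 44761.0 + 474.75*I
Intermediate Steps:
f = -44761 (f = -19381 - 25380 = -44761)
√(-113662 + (-118395 + 6668)) - f = √(-113662 + (-118395 + 6668)) - 1*(-44761) = √(-113662 - 111727) + 44761 = √(-225389) + 44761 = I*√225389 + 44761 = 44761 + I*√225389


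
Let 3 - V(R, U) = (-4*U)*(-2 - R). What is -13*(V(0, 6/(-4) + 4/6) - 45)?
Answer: 1378/3 ≈ 459.33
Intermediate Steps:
V(R, U) = 3 + 4*U*(-2 - R) (V(R, U) = 3 - (-4*U)*(-2 - R) = 3 - (-4)*U*(-2 - R) = 3 + 4*U*(-2 - R))
-13*(V(0, 6/(-4) + 4/6) - 45) = -13*((3 - 8*(6/(-4) + 4/6) - 4*0*(6/(-4) + 4/6)) - 45) = -13*((3 - 8*(6*(-¼) + 4*(⅙)) - 4*0*(6*(-¼) + 4*(⅙))) - 45) = -13*((3 - 8*(-3/2 + ⅔) - 4*0*(-3/2 + ⅔)) - 45) = -13*((3 - 8*(-⅚) - 4*0*(-⅚)) - 45) = -13*((3 + 20/3 + 0) - 45) = -13*(29/3 - 45) = -13*(-106/3) = 1378/3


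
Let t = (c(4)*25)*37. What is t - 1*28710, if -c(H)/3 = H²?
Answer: -73110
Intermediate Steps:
c(H) = -3*H²
t = -44400 (t = (-3*4²*25)*37 = (-3*16*25)*37 = -48*25*37 = -1200*37 = -44400)
t - 1*28710 = -44400 - 1*28710 = -44400 - 28710 = -73110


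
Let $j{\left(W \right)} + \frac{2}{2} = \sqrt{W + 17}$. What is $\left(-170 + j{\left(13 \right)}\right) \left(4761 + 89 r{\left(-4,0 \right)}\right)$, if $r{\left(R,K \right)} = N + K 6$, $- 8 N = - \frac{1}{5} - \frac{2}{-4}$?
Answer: $- \frac{65084823}{80} + \frac{380613 \sqrt{30}}{80} \approx -7.875 \cdot 10^{5}$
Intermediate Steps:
$N = - \frac{3}{80}$ ($N = - \frac{- \frac{1}{5} - \frac{2}{-4}}{8} = - \frac{\left(-1\right) \frac{1}{5} - - \frac{1}{2}}{8} = - \frac{- \frac{1}{5} + \frac{1}{2}}{8} = \left(- \frac{1}{8}\right) \frac{3}{10} = - \frac{3}{80} \approx -0.0375$)
$j{\left(W \right)} = -1 + \sqrt{17 + W}$ ($j{\left(W \right)} = -1 + \sqrt{W + 17} = -1 + \sqrt{17 + W}$)
$r{\left(R,K \right)} = - \frac{3}{80} + 6 K$ ($r{\left(R,K \right)} = - \frac{3}{80} + K 6 = - \frac{3}{80} + 6 K$)
$\left(-170 + j{\left(13 \right)}\right) \left(4761 + 89 r{\left(-4,0 \right)}\right) = \left(-170 - \left(1 - \sqrt{17 + 13}\right)\right) \left(4761 + 89 \left(- \frac{3}{80} + 6 \cdot 0\right)\right) = \left(-170 - \left(1 - \sqrt{30}\right)\right) \left(4761 + 89 \left(- \frac{3}{80} + 0\right)\right) = \left(-171 + \sqrt{30}\right) \left(4761 + 89 \left(- \frac{3}{80}\right)\right) = \left(-171 + \sqrt{30}\right) \left(4761 - \frac{267}{80}\right) = \left(-171 + \sqrt{30}\right) \frac{380613}{80} = - \frac{65084823}{80} + \frac{380613 \sqrt{30}}{80}$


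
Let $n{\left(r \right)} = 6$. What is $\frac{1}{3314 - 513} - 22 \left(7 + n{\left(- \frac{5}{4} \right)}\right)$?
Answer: $- \frac{801085}{2801} \approx -286.0$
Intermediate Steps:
$\frac{1}{3314 - 513} - 22 \left(7 + n{\left(- \frac{5}{4} \right)}\right) = \frac{1}{3314 - 513} - 22 \left(7 + 6\right) = \frac{1}{2801} - 22 \cdot 13 = \frac{1}{2801} - 286 = - \frac{801085}{2801}$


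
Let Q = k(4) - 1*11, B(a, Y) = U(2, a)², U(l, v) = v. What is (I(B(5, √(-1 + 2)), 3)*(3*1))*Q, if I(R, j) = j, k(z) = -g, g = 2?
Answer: -117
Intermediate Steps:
k(z) = -2 (k(z) = -1*2 = -2)
B(a, Y) = a²
Q = -13 (Q = -2 - 1*11 = -2 - 11 = -13)
(I(B(5, √(-1 + 2)), 3)*(3*1))*Q = (3*(3*1))*(-13) = (3*3)*(-13) = 9*(-13) = -117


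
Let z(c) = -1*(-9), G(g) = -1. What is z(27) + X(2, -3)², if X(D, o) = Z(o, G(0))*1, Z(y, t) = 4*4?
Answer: 265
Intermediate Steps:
Z(y, t) = 16
z(c) = 9
X(D, o) = 16 (X(D, o) = 16*1 = 16)
z(27) + X(2, -3)² = 9 + 16² = 9 + 256 = 265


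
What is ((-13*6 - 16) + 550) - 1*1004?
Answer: -548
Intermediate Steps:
((-13*6 - 16) + 550) - 1*1004 = ((-78 - 16) + 550) - 1004 = (-94 + 550) - 1004 = 456 - 1004 = -548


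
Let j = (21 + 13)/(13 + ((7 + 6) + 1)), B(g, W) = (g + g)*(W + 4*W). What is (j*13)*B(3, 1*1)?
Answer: 4420/9 ≈ 491.11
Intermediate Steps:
B(g, W) = 10*W*g (B(g, W) = (2*g)*(5*W) = 10*W*g)
j = 34/27 (j = 34/(13 + (13 + 1)) = 34/(13 + 14) = 34/27 ≈ 1.2593)
(j*13)*B(3, 1*1) = ((34/27)*13)*(10*(1*1)*3) = 442*(10*1*3)/27 = (442/27)*30 = 4420/9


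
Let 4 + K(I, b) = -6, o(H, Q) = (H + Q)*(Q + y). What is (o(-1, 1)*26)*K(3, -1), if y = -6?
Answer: 0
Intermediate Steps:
o(H, Q) = (-6 + Q)*(H + Q) (o(H, Q) = (H + Q)*(Q - 6) = (H + Q)*(-6 + Q) = (-6 + Q)*(H + Q))
K(I, b) = -10 (K(I, b) = -4 - 6 = -10)
(o(-1, 1)*26)*K(3, -1) = ((1² - 6*(-1) - 6*1 - 1*1)*26)*(-10) = ((1 + 6 - 6 - 1)*26)*(-10) = (0*26)*(-10) = 0*(-10) = 0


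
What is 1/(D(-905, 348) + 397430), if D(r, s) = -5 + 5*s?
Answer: 1/399165 ≈ 2.5052e-6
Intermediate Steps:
1/(D(-905, 348) + 397430) = 1/((-5 + 5*348) + 397430) = 1/((-5 + 1740) + 397430) = 1/(1735 + 397430) = 1/399165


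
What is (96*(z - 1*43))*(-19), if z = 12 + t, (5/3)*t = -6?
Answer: 315552/5 ≈ 63110.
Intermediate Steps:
t = -18/5 (t = (3/5)*(-6) = -18/5 ≈ -3.6000)
z = 42/5 (z = 12 - 18/5 = 42/5 ≈ 8.4000)
(96*(z - 1*43))*(-19) = (96*(42/5 - 1*43))*(-19) = (96*(42/5 - 43))*(-19) = (96*(-173/5))*(-19) = -16608/5*(-19) = 315552/5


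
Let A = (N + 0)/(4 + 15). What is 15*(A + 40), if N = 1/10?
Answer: 22803/38 ≈ 600.08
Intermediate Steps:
N = 1/10 ≈ 0.10000
A = 1/190 (A = (1/10 + 0)/(4 + 15) = (1/10)/19 = (1/10)*(1/19) = 1/190 ≈ 0.0052632)
15*(A + 40) = 15*(1/190 + 40) = 15*(7601/190) = 22803/38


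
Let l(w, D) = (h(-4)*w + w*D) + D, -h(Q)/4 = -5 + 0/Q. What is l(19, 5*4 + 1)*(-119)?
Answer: -95200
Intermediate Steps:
h(Q) = 20 (h(Q) = -4*(-5 + 0/Q) = -4*(-5 + 0) = -4*(-5) = 20)
l(w, D) = D + 20*w + D*w (l(w, D) = (20*w + w*D) + D = (20*w + D*w) + D = D + 20*w + D*w)
l(19, 5*4 + 1)*(-119) = ((5*4 + 1) + 20*19 + (5*4 + 1)*19)*(-119) = ((20 + 1) + 380 + (20 + 1)*19)*(-119) = (21 + 380 + 21*19)*(-119) = (21 + 380 + 399)*(-119) = 800*(-119) = -95200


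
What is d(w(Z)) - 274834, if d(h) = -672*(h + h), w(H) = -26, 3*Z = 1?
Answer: -239890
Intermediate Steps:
Z = ⅓ (Z = (⅓)*1 = ⅓ ≈ 0.33333)
d(h) = -1344*h
d(w(Z)) - 274834 = -1344*(-26) - 274834 = 34944 - 274834 = -239890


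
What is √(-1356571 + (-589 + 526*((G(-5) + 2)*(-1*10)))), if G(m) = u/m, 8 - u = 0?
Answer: 4*I*√84954 ≈ 1165.9*I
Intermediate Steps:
u = 8 (u = 8 - 1*0 = 8 + 0 = 8)
G(m) = 8/m
√(-1356571 + (-589 + 526*((G(-5) + 2)*(-1*10)))) = √(-1356571 + (-589 + 526*((8/(-5) + 2)*(-1*10)))) = √(-1356571 + (-589 + 526*((8*(-⅕) + 2)*(-10)))) = √(-1356571 + (-589 + 526*((-8/5 + 2)*(-10)))) = √(-1356571 + (-589 + 526*((⅖)*(-10)))) = √(-1356571 + (-589 + 526*(-4))) = √(-1356571 + (-589 - 2104)) = √(-1356571 - 2693) = √(-1359264) = 4*I*√84954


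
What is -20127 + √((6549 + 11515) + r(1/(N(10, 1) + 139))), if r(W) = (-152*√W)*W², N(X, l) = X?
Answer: -20127 + 2*√(2225865954916 - 5662*√149)/22201 ≈ -19993.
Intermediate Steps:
r(W) = -152*W^(5/2)
-20127 + √((6549 + 11515) + r(1/(N(10, 1) + 139))) = -20127 + √((6549 + 11515) - 152/(10 + 139)^(5/2)) = -20127 + √(18064 - 152*√149/3307949)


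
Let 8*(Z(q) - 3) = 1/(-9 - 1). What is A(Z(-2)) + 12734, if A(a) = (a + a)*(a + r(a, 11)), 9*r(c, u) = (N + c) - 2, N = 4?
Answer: 2448991/192 ≈ 12755.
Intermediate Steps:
r(c, u) = 2/9 + c/9 (r(c, u) = ((4 + c) - 2)/9 = (2 + c)/9 = 2/9 + c/9)
Z(q) = 239/80 (Z(q) = 3 + 1/(8*(-9 - 1)) = 3 + (⅛)/(-10) = 3 + (⅛)*(-⅒) = 3 - 1/80 = 239/80)
A(a) = 2*a*(2/9 + 10*a/9) (A(a) = (a + a)*(a + (2/9 + a/9)) = (2*a)*(2/9 + 10*a/9) = 2*a*(2/9 + 10*a/9))
A(Z(-2)) + 12734 = (4/9)*(239/80)*(1 + 5*(239/80)) + 12734 = (4/9)*(239/80)*(1 + 239/16) + 12734 = (4/9)*(239/80)*(255/16) + 12734 = 4063/192 + 12734 = 2448991/192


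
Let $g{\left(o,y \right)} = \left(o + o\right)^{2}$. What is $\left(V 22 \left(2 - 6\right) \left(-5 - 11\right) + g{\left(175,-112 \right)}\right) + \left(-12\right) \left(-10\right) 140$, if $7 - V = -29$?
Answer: $189988$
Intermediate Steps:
$V = 36$ ($V = 7 - -29 = 7 + 29 = 36$)
$g{\left(o,y \right)} = 4 o^{2}$ ($g{\left(o,y \right)} = \left(2 o\right)^{2} = 4 o^{2}$)
$\left(V 22 \left(2 - 6\right) \left(-5 - 11\right) + g{\left(175,-112 \right)}\right) + \left(-12\right) \left(-10\right) 140 = \left(36 \cdot 22 \left(2 - 6\right) \left(-5 - 11\right) + 4 \cdot 175^{2}\right) + \left(-12\right) \left(-10\right) 140 = \left(792 \left(\left(-4\right) \left(-16\right)\right) + 4 \cdot 30625\right) + 120 \cdot 140 = \left(792 \cdot 64 + 122500\right) + 16800 = \left(50688 + 122500\right) + 16800 = 173188 + 16800 = 189988$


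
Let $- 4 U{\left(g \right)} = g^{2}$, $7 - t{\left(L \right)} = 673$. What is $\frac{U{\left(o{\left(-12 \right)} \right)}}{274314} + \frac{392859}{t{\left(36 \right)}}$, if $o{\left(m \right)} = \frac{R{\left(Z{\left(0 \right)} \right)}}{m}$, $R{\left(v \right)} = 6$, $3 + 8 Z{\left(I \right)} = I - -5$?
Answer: $- \frac{95792643349}{162393888} \approx -589.88$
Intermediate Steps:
$Z{\left(I \right)} = \frac{1}{4} + \frac{I}{8}$ ($Z{\left(I \right)} = - \frac{3}{8} + \frac{I - -5}{8} = - \frac{3}{8} + \frac{I + 5}{8} = - \frac{3}{8} + \frac{5 + I}{8} = - \frac{3}{8} + \left(\frac{5}{8} + \frac{I}{8}\right) = \frac{1}{4} + \frac{I}{8}$)
$t{\left(L \right)} = -666$ ($t{\left(L \right)} = 7 - 673 = -666$)
$o{\left(m \right)} = \frac{6}{m}$
$U{\left(g \right)} = - \frac{g^{2}}{4}$
$\frac{U{\left(o{\left(-12 \right)} \right)}}{274314} + \frac{392859}{t{\left(36 \right)}} = \frac{\left(- \frac{1}{4}\right) \left(\frac{6}{-12}\right)^{2}}{274314} + \frac{392859}{-666} = - \frac{\left(6 \left(- \frac{1}{12}\right)\right)^{2}}{4} \cdot \frac{1}{274314} + 392859 \left(- \frac{1}{666}\right) = - \frac{\left(- \frac{1}{2}\right)^{2}}{4} \cdot \frac{1}{274314} - \frac{43651}{74} = \left(- \frac{1}{4}\right) \frac{1}{4} \cdot \frac{1}{274314} - \frac{43651}{74} = \left(- \frac{1}{16}\right) \frac{1}{274314} - \frac{43651}{74} = - \frac{1}{4389024} - \frac{43651}{74} = - \frac{95792643349}{162393888}$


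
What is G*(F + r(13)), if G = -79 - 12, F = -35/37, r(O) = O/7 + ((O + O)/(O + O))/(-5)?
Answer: -11973/185 ≈ -64.719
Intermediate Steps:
r(O) = -⅕ + O/7 (r(O) = O*(⅐) + ((2*O)/((2*O)))*(-⅕) = O/7 + ((2*O)*(1/(2*O)))*(-⅕) = O/7 + 1*(-⅕) = O/7 - ⅕ = -⅕ + O/7)
F = -35/37 (F = -35*1/37 = -35/37 ≈ -0.94595)
G = -91
G*(F + r(13)) = -91*(-35/37 + (-⅕ + (⅐)*13)) = -91*(-35/37 + (-⅕ + 13/7)) = -91*(-35/37 + 58/35) = -91*921/1295 = -11973/185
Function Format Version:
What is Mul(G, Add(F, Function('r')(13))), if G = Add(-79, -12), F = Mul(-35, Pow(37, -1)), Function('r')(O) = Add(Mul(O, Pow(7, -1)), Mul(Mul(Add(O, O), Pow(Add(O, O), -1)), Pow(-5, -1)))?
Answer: Rational(-11973, 185) ≈ -64.719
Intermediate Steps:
Function('r')(O) = Add(Rational(-1, 5), Mul(Rational(1, 7), O)) (Function('r')(O) = Add(Mul(O, Rational(1, 7)), Mul(Mul(Mul(2, O), Pow(Mul(2, O), -1)), Rational(-1, 5))) = Add(Mul(Rational(1, 7), O), Mul(Mul(Mul(2, O), Mul(Rational(1, 2), Pow(O, -1))), Rational(-1, 5))) = Add(Mul(Rational(1, 7), O), Mul(1, Rational(-1, 5))) = Add(Mul(Rational(1, 7), O), Rational(-1, 5)) = Add(Rational(-1, 5), Mul(Rational(1, 7), O)))
F = Rational(-35, 37) (F = Mul(-35, Rational(1, 37)) = Rational(-35, 37) ≈ -0.94595)
G = -91
Mul(G, Add(F, Function('r')(13))) = Mul(-91, Add(Rational(-35, 37), Add(Rational(-1, 5), Mul(Rational(1, 7), 13)))) = Mul(-91, Add(Rational(-35, 37), Add(Rational(-1, 5), Rational(13, 7)))) = Mul(-91, Add(Rational(-35, 37), Rational(58, 35))) = Mul(-91, Rational(921, 1295)) = Rational(-11973, 185)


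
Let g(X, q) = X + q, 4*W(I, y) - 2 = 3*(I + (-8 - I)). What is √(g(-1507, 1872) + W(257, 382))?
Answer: √1438/2 ≈ 18.960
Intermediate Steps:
W(I, y) = -11/2 (W(I, y) = ½ + (3*(I + (-8 - I)))/4 = ½ + (3*(-8))/4 = ½ + (¼)*(-24) = ½ - 6 = -11/2)
√(g(-1507, 1872) + W(257, 382)) = √((-1507 + 1872) - 11/2) = √(365 - 11/2) = √(719/2) = √1438/2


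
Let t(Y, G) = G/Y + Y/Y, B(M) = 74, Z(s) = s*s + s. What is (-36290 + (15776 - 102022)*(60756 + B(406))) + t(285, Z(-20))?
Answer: -15739141403/3 ≈ -5.2464e+9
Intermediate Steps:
Z(s) = s + s**2 (Z(s) = s**2 + s = s + s**2)
t(Y, G) = 1 + G/Y (t(Y, G) = G/Y + 1 = 1 + G/Y)
(-36290 + (15776 - 102022)*(60756 + B(406))) + t(285, Z(-20)) = (-36290 + (15776 - 102022)*(60756 + 74)) + (-20*(1 - 20) + 285)/285 = (-36290 - 86246*60830) + (-20*(-19) + 285)/285 = (-36290 - 5246344180) + (380 + 285)/285 = -5246380470 + (1/285)*665 = -5246380470 + 7/3 = -15739141403/3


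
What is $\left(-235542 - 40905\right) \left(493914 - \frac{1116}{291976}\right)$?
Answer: $- \frac{9966676856343939}{72994} \approx -1.3654 \cdot 10^{11}$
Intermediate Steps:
$\left(-235542 - 40905\right) \left(493914 - \frac{1116}{291976}\right) = - 276447 \left(493914 - \frac{279}{72994}\right) = \left(-276447\right) \frac{36052758237}{72994} = - \frac{9966676856343939}{72994}$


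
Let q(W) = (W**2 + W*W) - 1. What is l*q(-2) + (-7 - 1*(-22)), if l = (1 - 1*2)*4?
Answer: -13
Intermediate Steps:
l = -4 (l = (1 - 2)*4 = -1*4 = -4)
q(W) = -1 + 2*W**2 (q(W) = (W**2 + W**2) - 1 = 2*W**2 - 1 = -1 + 2*W**2)
l*q(-2) + (-7 - 1*(-22)) = -4*(-1 + 2*(-2)**2) + (-7 - 1*(-22)) = -4*(-1 + 2*4) + (-7 + 22) = -4*(-1 + 8) + 15 = -4*7 + 15 = -28 + 15 = -13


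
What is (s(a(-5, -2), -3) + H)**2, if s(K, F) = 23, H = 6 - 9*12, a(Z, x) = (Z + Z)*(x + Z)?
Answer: 6241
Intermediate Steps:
a(Z, x) = 2*Z*(Z + x) (a(Z, x) = (2*Z)*(Z + x) = 2*Z*(Z + x))
H = -102 (H = 6 - 108 = -102)
(s(a(-5, -2), -3) + H)**2 = (23 - 102)**2 = (-79)**2 = 6241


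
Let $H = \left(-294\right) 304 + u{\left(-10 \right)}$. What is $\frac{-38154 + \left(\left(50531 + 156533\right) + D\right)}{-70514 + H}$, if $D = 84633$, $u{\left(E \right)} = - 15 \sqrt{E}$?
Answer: $- \frac{4053899027}{2556481435} + \frac{760629 i \sqrt{10}}{5112962870} \approx -1.5857 + 0.00047044 i$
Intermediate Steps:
$H = -89376 - 15 i \sqrt{10}$ ($H = \left(-294\right) 304 - 15 \sqrt{-10} = -89376 - 15 i \sqrt{10} \approx -89376.0 - 47.434 i$)
$\frac{-38154 + \left(\left(50531 + 156533\right) + D\right)}{-70514 + H} = \frac{-38154 + \left(\left(50531 + 156533\right) + 84633\right)}{-70514 - \left(89376 + 15 i \sqrt{10}\right)} = \frac{-38154 + \left(207064 + 84633\right)}{-159890 - 15 i \sqrt{10}} = \frac{-38154 + 291697}{-159890 - 15 i \sqrt{10}} = \frac{253543}{-159890 - 15 i \sqrt{10}}$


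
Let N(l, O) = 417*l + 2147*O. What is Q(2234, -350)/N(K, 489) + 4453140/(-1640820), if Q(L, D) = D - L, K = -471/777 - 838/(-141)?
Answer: -475703251150215/175120856574619 ≈ -2.7164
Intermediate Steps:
K = 194905/36519 (K = -471*1/777 - 838*(-1/141) = -157/259 + 838/141 = 194905/36519 ≈ 5.3371)
Q(2234, -350)/N(K, 489) + 4453140/(-1640820) = (-350 - 1*2234)/(417*(194905/36519) + 2147*489) + 4453140/(-1640820) = (-350 - 2234)/(27091795/12173 + 1049883) + 4453140*(-1/1640820) = -2584/12807317554/12173 - 74219/27347 = -2584*12173/12807317554 - 74219/27347 = -15727516/6403658777 - 74219/27347 = -475703251150215/175120856574619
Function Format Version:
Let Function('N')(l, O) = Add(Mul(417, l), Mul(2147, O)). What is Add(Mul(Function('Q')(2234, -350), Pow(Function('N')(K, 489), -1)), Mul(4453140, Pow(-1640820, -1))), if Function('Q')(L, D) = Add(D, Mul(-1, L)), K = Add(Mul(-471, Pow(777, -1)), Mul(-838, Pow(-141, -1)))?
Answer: Rational(-475703251150215, 175120856574619) ≈ -2.7164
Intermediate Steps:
K = Rational(194905, 36519) (K = Add(Mul(-471, Rational(1, 777)), Mul(-838, Rational(-1, 141))) = Add(Rational(-157, 259), Rational(838, 141)) = Rational(194905, 36519) ≈ 5.3371)
Add(Mul(Function('Q')(2234, -350), Pow(Function('N')(K, 489), -1)), Mul(4453140, Pow(-1640820, -1))) = Add(Mul(Add(-350, Mul(-1, 2234)), Pow(Add(Mul(417, Rational(194905, 36519)), Mul(2147, 489)), -1)), Mul(4453140, Pow(-1640820, -1))) = Add(Mul(Add(-350, -2234), Pow(Add(Rational(27091795, 12173), 1049883), -1)), Mul(4453140, Rational(-1, 1640820))) = Add(Mul(-2584, Pow(Rational(12807317554, 12173), -1)), Rational(-74219, 27347)) = Add(Mul(-2584, Rational(12173, 12807317554)), Rational(-74219, 27347)) = Add(Rational(-15727516, 6403658777), Rational(-74219, 27347)) = Rational(-475703251150215, 175120856574619)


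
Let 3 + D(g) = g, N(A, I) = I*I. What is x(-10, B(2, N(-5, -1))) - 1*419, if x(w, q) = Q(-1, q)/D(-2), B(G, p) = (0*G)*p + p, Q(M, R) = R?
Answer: -2096/5 ≈ -419.20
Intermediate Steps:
N(A, I) = I²
D(g) = -3 + g
B(G, p) = p (B(G, p) = 0*p + p = 0 + p = p)
x(w, q) = -q/5 (x(w, q) = q/(-3 - 2) = q/(-5) = q*(-⅕) = -q/5)
x(-10, B(2, N(-5, -1))) - 1*419 = -⅕*(-1)² - 1*419 = -⅕*1 - 419 = -⅕ - 419 = -2096/5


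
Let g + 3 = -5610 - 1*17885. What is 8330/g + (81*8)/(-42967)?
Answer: -186570907/504819283 ≈ -0.36958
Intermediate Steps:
g = -23498 (g = -3 + (-5610 - 1*17885) = -3 + (-5610 - 17885) = -3 - 23495 = -23498)
8330/g + (81*8)/(-42967) = 8330/(-23498) + (81*8)/(-42967) = 8330*(-1/23498) + 648*(-1/42967) = -4165/11749 - 648/42967 = -186570907/504819283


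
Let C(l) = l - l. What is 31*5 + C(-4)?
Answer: 155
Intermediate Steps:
C(l) = 0
31*5 + C(-4) = 31*5 + 0 = 155 + 0 = 155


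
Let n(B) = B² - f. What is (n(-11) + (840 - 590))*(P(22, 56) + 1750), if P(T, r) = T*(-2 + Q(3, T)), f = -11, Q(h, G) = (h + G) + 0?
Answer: 861792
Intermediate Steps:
Q(h, G) = G + h (Q(h, G) = (G + h) + 0 = G + h)
n(B) = 11 + B² (n(B) = B² - 1*(-11) = B² + 11 = 11 + B²)
P(T, r) = T*(1 + T) (P(T, r) = T*(-2 + (T + 3)) = T*(-2 + (3 + T)) = T*(1 + T))
(n(-11) + (840 - 590))*(P(22, 56) + 1750) = ((11 + (-11)²) + (840 - 590))*(22*(1 + 22) + 1750) = ((11 + 121) + 250)*(22*23 + 1750) = (132 + 250)*(506 + 1750) = 382*2256 = 861792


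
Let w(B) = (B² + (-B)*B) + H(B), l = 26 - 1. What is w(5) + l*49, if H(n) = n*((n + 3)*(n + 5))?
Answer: 1625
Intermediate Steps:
H(n) = n*(3 + n)*(5 + n) (H(n) = n*((3 + n)*(5 + n)) = n*(3 + n)*(5 + n))
l = 25
w(B) = B*(15 + B² + 8*B) (w(B) = (B² + (-B)*B) + B*(15 + B² + 8*B) = (B² - B²) + B*(15 + B² + 8*B) = 0 + B*(15 + B² + 8*B) = B*(15 + B² + 8*B))
w(5) + l*49 = 5*(15 + 5² + 8*5) + 25*49 = 5*(15 + 25 + 40) + 1225 = 5*80 + 1225 = 400 + 1225 = 1625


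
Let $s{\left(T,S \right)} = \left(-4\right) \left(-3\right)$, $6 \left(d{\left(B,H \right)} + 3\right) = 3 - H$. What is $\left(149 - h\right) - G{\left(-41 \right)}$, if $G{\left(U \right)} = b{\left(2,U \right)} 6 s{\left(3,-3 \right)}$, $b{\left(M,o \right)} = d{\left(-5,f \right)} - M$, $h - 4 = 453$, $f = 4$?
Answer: $64$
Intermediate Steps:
$h = 457$ ($h = 4 + 453 = 457$)
$d{\left(B,H \right)} = - \frac{5}{2} - \frac{H}{6}$ ($d{\left(B,H \right)} = -3 + \frac{3 - H}{6} = -3 - \left(- \frac{1}{2} + \frac{H}{6}\right) = - \frac{5}{2} - \frac{H}{6}$)
$s{\left(T,S \right)} = 12$
$b{\left(M,o \right)} = - \frac{19}{6} - M$ ($b{\left(M,o \right)} = \left(- \frac{5}{2} - \frac{2}{3}\right) - M = - \frac{19}{6} - M$)
$G{\left(U \right)} = -372$ ($G{\left(U \right)} = \left(- \frac{19}{6} - 2\right) 6 \cdot 12 = \left(- \frac{31}{6}\right) 6 \cdot 12 = \left(-31\right) 12 = -372$)
$\left(149 - h\right) - G{\left(-41 \right)} = \left(149 - 457\right) - -372 = \left(149 - 457\right) + 372 = -308 + 372 = 64$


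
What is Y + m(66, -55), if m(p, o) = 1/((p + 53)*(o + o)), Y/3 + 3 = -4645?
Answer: -182526961/13090 ≈ -13944.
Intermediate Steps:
Y = -13944 (Y = -9 + 3*(-4645) = -9 - 13935 = -13944)
m(p, o) = 1/(2*o*(53 + p)) (m(p, o) = 1/((53 + p)*(2*o)) = 1/(2*o*(53 + p)))
Y + m(66, -55) = -13944 + (½)/(-55*(53 + 66)) = -13944 + (½)*(-1/55)/119 = -13944 + (½)*(-1/55)*(1/119) = -13944 - 1/13090 = -182526961/13090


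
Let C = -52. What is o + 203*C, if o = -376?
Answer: -10932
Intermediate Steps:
o + 203*C = -376 + 203*(-52) = -376 - 10556 = -10932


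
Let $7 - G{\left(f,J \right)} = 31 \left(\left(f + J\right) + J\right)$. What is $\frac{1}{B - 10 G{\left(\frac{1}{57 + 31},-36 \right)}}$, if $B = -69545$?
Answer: $- \frac{44}{4044985} \approx -1.0878 \cdot 10^{-5}$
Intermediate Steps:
$G{\left(f,J \right)} = 7 - 62 J - 31 f$ ($G{\left(f,J \right)} = 7 - 31 \left(\left(f + J\right) + J\right) = 7 - 31 \left(\left(J + f\right) + J\right) = 7 - 31 \left(f + 2 J\right) = 7 - \left(31 f + 62 J\right) = 7 - 62 J - 31 f$)
$\frac{1}{B - 10 G{\left(\frac{1}{57 + 31},-36 \right)}} = \frac{1}{-69545 - 10 \left(7 - -2232 - \frac{31}{57 + 31}\right)} = \frac{1}{-69545 - 10 \left(7 + 2232 - \frac{31}{88}\right)} = \frac{1}{-69545 - \frac{985005}{44}} = \frac{1}{- \frac{4044985}{44}} = - \frac{44}{4044985}$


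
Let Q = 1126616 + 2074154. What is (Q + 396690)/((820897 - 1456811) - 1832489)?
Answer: -3597460/2468403 ≈ -1.4574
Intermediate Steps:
Q = 3200770
(Q + 396690)/((820897 - 1456811) - 1832489) = (3200770 + 396690)/((820897 - 1456811) - 1832489) = 3597460/(-635914 - 1832489) = 3597460/(-2468403) = 3597460*(-1/2468403) = -3597460/2468403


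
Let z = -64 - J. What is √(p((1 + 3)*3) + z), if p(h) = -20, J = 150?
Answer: 3*I*√26 ≈ 15.297*I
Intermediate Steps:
z = -214 (z = -64 - 1*150 = -64 - 150 = -214)
√(p((1 + 3)*3) + z) = √(-20 - 214) = √(-234) = 3*I*√26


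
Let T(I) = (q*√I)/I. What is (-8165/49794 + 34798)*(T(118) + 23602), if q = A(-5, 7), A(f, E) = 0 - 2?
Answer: 20447869398047/24897 - 1732723447*√118/2937846 ≈ 8.2129e+8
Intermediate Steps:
A(f, E) = -2
q = -2
T(I) = -2/√I (T(I) = (-2*√I)/I = -2/√I)
(-8165/49794 + 34798)*(T(118) + 23602) = (-8165/49794 + 34798)*(-√118/59 + 23602) = 1732723447*(23602 - √118/59)/49794 = 20447869398047/24897 - 1732723447*√118/2937846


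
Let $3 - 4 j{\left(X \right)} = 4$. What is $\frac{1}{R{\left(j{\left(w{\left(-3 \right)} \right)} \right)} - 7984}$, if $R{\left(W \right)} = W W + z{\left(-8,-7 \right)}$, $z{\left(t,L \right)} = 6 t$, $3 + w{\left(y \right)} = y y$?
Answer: $- \frac{16}{128511} \approx -0.0001245$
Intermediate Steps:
$w{\left(y \right)} = -3 + y^{2}$ ($w{\left(y \right)} = -3 + y y = -3 + y^{2}$)
$j{\left(X \right)} = - \frac{1}{4}$ ($j{\left(X \right)} = \frac{3}{4} - 1 = - \frac{1}{4}$)
$R{\left(W \right)} = -48 + W^{2}$ ($R{\left(W \right)} = W W + 6 \left(-8\right) = W^{2} - 48 = -48 + W^{2}$)
$\frac{1}{R{\left(j{\left(w{\left(-3 \right)} \right)} \right)} - 7984} = \frac{1}{\left(-48 + \left(- \frac{1}{4}\right)^{2}\right) - 7984} = \frac{1}{\left(-48 + \frac{1}{16}\right) - 7984} = \frac{1}{- \frac{767}{16} - 7984} = \frac{1}{- \frac{128511}{16}} = - \frac{16}{128511}$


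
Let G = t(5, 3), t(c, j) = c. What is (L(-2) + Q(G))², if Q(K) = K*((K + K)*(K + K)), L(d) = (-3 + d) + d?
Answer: 243049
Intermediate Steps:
L(d) = -3 + 2*d
G = 5
Q(K) = 4*K³ (Q(K) = K*((2*K)*(2*K)) = K*(4*K²) = 4*K³)
(L(-2) + Q(G))² = ((-3 + 2*(-2)) + 4*5³)² = ((-3 - 4) + 4*125)² = (-7 + 500)² = 493² = 243049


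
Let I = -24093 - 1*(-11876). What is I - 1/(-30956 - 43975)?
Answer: -915432026/74931 ≈ -12217.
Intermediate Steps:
I = -12217 (I = -24093 + 11876 = -12217)
I - 1/(-30956 - 43975) = -12217 - 1/(-30956 - 43975) = -12217 - 1/(-74931) = -12217 - 1*(-1/74931) = -12217 + 1/74931 = -915432026/74931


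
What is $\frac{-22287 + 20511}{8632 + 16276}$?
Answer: $- \frac{444}{6227} \approx -0.071302$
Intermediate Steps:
$\frac{-22287 + 20511}{8632 + 16276} = - \frac{1776}{24908} = \left(-1776\right) \frac{1}{24908} = - \frac{444}{6227}$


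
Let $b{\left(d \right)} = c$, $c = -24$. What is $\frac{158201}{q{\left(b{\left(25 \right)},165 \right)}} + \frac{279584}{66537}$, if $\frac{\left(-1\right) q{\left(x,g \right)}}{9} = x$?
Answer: $\frac{1176290009}{1596888} \approx 736.61$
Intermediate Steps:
$b{\left(d \right)} = -24$
$q{\left(x,g \right)} = - 9 x$
$\frac{158201}{q{\left(b{\left(25 \right)},165 \right)}} + \frac{279584}{66537} = \frac{158201}{\left(-9\right) \left(-24\right)} + \frac{279584}{66537} = \frac{158201}{216} + 279584 \cdot \frac{1}{66537} = 158201 \cdot \frac{1}{216} + \frac{279584}{66537} = \frac{158201}{216} + \frac{279584}{66537} = \frac{1176290009}{1596888}$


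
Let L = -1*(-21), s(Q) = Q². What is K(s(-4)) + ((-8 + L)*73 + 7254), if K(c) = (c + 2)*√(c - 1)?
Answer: 8203 + 18*√15 ≈ 8272.7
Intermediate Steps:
K(c) = √(-1 + c)*(2 + c) (K(c) = (2 + c)*√(-1 + c) = √(-1 + c)*(2 + c))
L = 21
K(s(-4)) + ((-8 + L)*73 + 7254) = √(-1 + (-4)²)*(2 + (-4)²) + ((-8 + 21)*73 + 7254) = √(-1 + 16)*(2 + 16) + (13*73 + 7254) = √15*18 + (949 + 7254) = 18*√15 + 8203 = 8203 + 18*√15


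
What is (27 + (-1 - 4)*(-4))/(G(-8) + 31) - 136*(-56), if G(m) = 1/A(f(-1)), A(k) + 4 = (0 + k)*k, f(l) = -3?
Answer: 1188331/156 ≈ 7617.5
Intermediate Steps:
A(k) = -4 + k² (A(k) = -4 + (0 + k)*k = -4 + k*k = -4 + k²)
G(m) = ⅕ (G(m) = 1/(-4 + (-3)²) = 1/(-4 + 9) = 1/5 = ⅕)
(27 + (-1 - 4)*(-4))/(G(-8) + 31) - 136*(-56) = (27 + (-1 - 4)*(-4))/(⅕ + 31) - 136*(-56) = (27 - 5*(-4))/(156/5) + 7616 = (27 + 20)*(5/156) + 7616 = 47*(5/156) + 7616 = 235/156 + 7616 = 1188331/156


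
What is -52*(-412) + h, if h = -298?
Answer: 21126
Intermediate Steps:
-52*(-412) + h = -52*(-412) - 298 = 21424 - 298 = 21126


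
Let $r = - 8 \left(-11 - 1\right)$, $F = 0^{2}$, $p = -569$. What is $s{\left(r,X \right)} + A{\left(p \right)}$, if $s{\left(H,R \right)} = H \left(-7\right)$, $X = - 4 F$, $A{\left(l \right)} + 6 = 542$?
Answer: $-136$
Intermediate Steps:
$A{\left(l \right)} = 536$ ($A{\left(l \right)} = -6 + 542 = 536$)
$F = 0$
$X = 0$ ($X = \left(-4\right) 0 = 0$)
$r = 96$ ($r = \left(-8\right) \left(-12\right) = 96$)
$s{\left(H,R \right)} = - 7 H$
$s{\left(r,X \right)} + A{\left(p \right)} = \left(-7\right) 96 + 536 = -672 + 536 = -136$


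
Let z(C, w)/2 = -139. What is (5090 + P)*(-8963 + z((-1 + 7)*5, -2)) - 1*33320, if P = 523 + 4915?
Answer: -97322568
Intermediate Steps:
z(C, w) = -278 (z(C, w) = 2*(-139) = -278)
P = 5438
(5090 + P)*(-8963 + z((-1 + 7)*5, -2)) - 1*33320 = (5090 + 5438)*(-8963 - 278) - 1*33320 = 10528*(-9241) - 33320 = -97289248 - 33320 = -97322568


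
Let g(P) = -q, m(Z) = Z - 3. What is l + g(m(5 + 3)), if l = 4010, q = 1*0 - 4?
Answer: 4014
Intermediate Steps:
q = -4 (q = 0 - 4 = -4)
m(Z) = -3 + Z
g(P) = 4 (g(P) = -1*(-4) = 4)
l + g(m(5 + 3)) = 4010 + 4 = 4014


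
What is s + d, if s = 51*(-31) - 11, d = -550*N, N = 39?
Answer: -23042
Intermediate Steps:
d = -21450 (d = -550*39 = -21450)
s = -1592 (s = -1581 - 11 = -1592)
s + d = -1592 - 21450 = -23042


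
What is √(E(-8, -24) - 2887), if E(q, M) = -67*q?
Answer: I*√2351 ≈ 48.487*I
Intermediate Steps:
√(E(-8, -24) - 2887) = √(-67*(-8) - 2887) = √(536 - 2887) = √(-2351) = I*√2351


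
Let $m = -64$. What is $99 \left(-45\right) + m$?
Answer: $-4519$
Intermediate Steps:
$99 \left(-45\right) + m = 99 \left(-45\right) - 64 = -4455 - 64 = -4519$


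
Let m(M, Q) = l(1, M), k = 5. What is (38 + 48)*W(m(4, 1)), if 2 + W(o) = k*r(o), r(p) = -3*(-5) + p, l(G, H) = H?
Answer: 7998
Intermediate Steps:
m(M, Q) = M
r(p) = 15 + p
W(o) = 73 + 5*o (W(o) = -2 + 5*(15 + o) = -2 + (75 + 5*o) = 73 + 5*o)
(38 + 48)*W(m(4, 1)) = (38 + 48)*(73 + 5*4) = 86*(73 + 20) = 86*93 = 7998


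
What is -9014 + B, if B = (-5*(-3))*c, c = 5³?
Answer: -7139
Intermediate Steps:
c = 125
B = 1875 (B = -5*(-3)*125 = 15*125 = 1875)
-9014 + B = -9014 + 1875 = -7139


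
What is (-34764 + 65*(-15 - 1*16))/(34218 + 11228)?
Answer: -36779/45446 ≈ -0.80929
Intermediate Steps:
(-34764 + 65*(-15 - 1*16))/(34218 + 11228) = (-34764 + 65*(-15 - 16))/45446 = (-34764 + 65*(-31))*(1/45446) = (-34764 - 2015)*(1/45446) = -36779*1/45446 = -36779/45446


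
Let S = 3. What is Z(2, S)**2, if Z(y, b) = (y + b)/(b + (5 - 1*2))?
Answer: 25/36 ≈ 0.69444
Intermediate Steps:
Z(y, b) = (b + y)/(3 + b) (Z(y, b) = (b + y)/(b + (5 - 2)) = (b + y)/(b + 3) = (b + y)/(3 + b))
Z(2, S)**2 = ((3 + 2)/(3 + 3))**2 = (5/6)**2 = 25/36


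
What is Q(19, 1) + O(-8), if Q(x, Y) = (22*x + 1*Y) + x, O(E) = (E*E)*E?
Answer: -74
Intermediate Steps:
O(E) = E³ (O(E) = E²*E = E³)
Q(x, Y) = Y + 23*x (Q(x, Y) = (22*x + Y) + x = (Y + 22*x) + x = Y + 23*x)
Q(19, 1) + O(-8) = (1 + 23*19) + (-8)³ = (1 + 437) - 512 = 438 - 512 = -74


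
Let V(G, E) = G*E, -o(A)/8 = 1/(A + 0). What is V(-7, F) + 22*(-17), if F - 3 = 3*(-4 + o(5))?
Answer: -1387/5 ≈ -277.40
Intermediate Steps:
o(A) = -8/A (o(A) = -8/(A + 0) = -8/A)
F = -69/5 (F = 3 + 3*(-4 - 8/5) = 3 + 3*(-28/5) = 3 - 84/5 = -69/5 ≈ -13.800)
V(G, E) = E*G
V(-7, F) + 22*(-17) = -69/5*(-7) + 22*(-17) = 483/5 - 374 = -1387/5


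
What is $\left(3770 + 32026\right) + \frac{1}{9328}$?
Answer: $\frac{333905089}{9328} \approx 35796.0$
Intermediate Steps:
$\left(3770 + 32026\right) + \frac{1}{9328} = 35796 + \frac{1}{9328} = \frac{333905089}{9328}$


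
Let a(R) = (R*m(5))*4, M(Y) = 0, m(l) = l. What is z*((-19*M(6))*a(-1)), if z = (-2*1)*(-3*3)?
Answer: 0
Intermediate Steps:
a(R) = 20*R (a(R) = (R*5)*4 = (5*R)*4 = 20*R)
z = 18 (z = -2*(-9) = 18)
z*((-19*M(6))*a(-1)) = 18*((-19*0)*(20*(-1))) = 18*(0*(-20)) = 18*0 = 0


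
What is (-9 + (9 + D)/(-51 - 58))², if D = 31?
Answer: 1042441/11881 ≈ 87.740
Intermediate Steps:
(-9 + (9 + D)/(-51 - 58))² = (-9 + (9 + 31)/(-51 - 58))² = (-9 + 40/(-109))² = (-9 + 40*(-1/109))² = (-9 - 40/109)² = (-1021/109)² = 1042441/11881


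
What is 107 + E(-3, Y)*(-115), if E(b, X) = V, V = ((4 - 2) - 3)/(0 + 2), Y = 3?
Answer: 329/2 ≈ 164.50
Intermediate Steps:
V = -½ (V = (2 - 3)/2 = -1*½ = -½ ≈ -0.50000)
E(b, X) = -½
107 + E(-3, Y)*(-115) = 107 - ½*(-115) = 107 + 115/2 = 329/2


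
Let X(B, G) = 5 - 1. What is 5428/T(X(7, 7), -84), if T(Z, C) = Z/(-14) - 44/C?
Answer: 113988/5 ≈ 22798.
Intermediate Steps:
X(B, G) = 4
T(Z, C) = -44/C - Z/14 (T(Z, C) = Z*(-1/14) - 44/C = -Z/14 - 44/C = -44/C - Z/14)
5428/T(X(7, 7), -84) = 5428/(-44/(-84) - 1/14*4) = 5428/(-44*(-1/84) - 2/7) = 5428/(11/21 - 2/7) = 5428/(5/21) = 5428*(21/5) = 113988/5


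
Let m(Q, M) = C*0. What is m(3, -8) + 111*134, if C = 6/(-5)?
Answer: 14874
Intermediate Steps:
C = -6/5 (C = 6*(-⅕) = -6/5 ≈ -1.2000)
m(Q, M) = 0 (m(Q, M) = -6/5*0 = 0)
m(3, -8) + 111*134 = 0 + 111*134 = 0 + 14874 = 14874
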